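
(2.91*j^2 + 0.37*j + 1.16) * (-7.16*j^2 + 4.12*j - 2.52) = -20.8356*j^4 + 9.34*j^3 - 14.1144*j^2 + 3.8468*j - 2.9232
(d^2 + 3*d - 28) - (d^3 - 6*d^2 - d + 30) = -d^3 + 7*d^2 + 4*d - 58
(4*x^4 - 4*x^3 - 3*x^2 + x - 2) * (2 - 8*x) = -32*x^5 + 40*x^4 + 16*x^3 - 14*x^2 + 18*x - 4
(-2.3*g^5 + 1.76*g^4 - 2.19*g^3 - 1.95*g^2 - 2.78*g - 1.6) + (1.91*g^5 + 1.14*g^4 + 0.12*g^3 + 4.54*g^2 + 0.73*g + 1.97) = -0.39*g^5 + 2.9*g^4 - 2.07*g^3 + 2.59*g^2 - 2.05*g + 0.37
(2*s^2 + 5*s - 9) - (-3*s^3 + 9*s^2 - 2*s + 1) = 3*s^3 - 7*s^2 + 7*s - 10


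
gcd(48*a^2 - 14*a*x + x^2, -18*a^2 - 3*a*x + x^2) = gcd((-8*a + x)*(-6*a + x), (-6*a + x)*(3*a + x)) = -6*a + x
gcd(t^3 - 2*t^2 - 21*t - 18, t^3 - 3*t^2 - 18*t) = t^2 - 3*t - 18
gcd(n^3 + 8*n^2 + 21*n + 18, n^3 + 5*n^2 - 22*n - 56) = n + 2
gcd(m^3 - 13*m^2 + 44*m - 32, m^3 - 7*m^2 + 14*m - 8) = m^2 - 5*m + 4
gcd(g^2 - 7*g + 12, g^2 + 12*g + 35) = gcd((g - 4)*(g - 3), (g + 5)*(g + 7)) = 1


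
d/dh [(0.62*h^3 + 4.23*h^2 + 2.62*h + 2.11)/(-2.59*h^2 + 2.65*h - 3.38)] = (-1.6058*h^4 + 3.286*h^3 + 11.7085*h^2 - 17.665*h - 14.4471)/(6.7081*h^4 - 13.727*h^3 + 24.5309*h^2 - 17.914*h + 11.4244)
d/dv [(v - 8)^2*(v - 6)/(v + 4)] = (v - 8)*(-(v - 8)*(v - 6) + (v + 4)*(3*v - 20))/(v + 4)^2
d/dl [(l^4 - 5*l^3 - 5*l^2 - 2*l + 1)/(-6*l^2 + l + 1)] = (-12*l^5 + 33*l^4 - 6*l^3 - 32*l^2 + 2*l - 3)/(36*l^4 - 12*l^3 - 11*l^2 + 2*l + 1)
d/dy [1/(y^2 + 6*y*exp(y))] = 2*(-3*y*exp(y) - y - 3*exp(y))/(y^2*(y + 6*exp(y))^2)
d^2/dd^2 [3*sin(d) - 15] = -3*sin(d)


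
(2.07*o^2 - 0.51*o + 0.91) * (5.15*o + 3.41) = 10.6605*o^3 + 4.4322*o^2 + 2.9474*o + 3.1031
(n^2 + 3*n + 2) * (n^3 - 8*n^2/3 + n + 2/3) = n^5 + n^4/3 - 5*n^3 - 5*n^2/3 + 4*n + 4/3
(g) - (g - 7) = 7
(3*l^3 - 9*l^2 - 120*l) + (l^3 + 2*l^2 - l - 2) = 4*l^3 - 7*l^2 - 121*l - 2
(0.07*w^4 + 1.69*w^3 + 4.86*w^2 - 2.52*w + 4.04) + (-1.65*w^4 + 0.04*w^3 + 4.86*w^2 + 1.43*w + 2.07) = -1.58*w^4 + 1.73*w^3 + 9.72*w^2 - 1.09*w + 6.11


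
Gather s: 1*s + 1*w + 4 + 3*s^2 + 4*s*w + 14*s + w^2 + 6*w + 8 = 3*s^2 + s*(4*w + 15) + w^2 + 7*w + 12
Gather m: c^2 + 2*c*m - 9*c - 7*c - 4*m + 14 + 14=c^2 - 16*c + m*(2*c - 4) + 28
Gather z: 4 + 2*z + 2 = 2*z + 6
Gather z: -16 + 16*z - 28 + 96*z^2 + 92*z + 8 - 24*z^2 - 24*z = 72*z^2 + 84*z - 36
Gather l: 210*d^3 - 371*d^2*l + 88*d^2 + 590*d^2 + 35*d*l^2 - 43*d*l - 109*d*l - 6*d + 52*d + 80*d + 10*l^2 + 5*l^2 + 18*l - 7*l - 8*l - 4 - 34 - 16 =210*d^3 + 678*d^2 + 126*d + l^2*(35*d + 15) + l*(-371*d^2 - 152*d + 3) - 54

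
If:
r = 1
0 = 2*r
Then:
No Solution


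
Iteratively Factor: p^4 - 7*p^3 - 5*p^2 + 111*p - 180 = (p - 3)*(p^3 - 4*p^2 - 17*p + 60) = (p - 3)^2*(p^2 - p - 20) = (p - 3)^2*(p + 4)*(p - 5)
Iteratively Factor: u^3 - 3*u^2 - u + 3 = (u - 3)*(u^2 - 1) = (u - 3)*(u - 1)*(u + 1)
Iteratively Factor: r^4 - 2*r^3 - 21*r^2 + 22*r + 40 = (r + 4)*(r^3 - 6*r^2 + 3*r + 10) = (r + 1)*(r + 4)*(r^2 - 7*r + 10) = (r - 2)*(r + 1)*(r + 4)*(r - 5)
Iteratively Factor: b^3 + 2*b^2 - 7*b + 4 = (b - 1)*(b^2 + 3*b - 4) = (b - 1)*(b + 4)*(b - 1)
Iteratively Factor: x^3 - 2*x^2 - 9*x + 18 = (x - 2)*(x^2 - 9) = (x - 2)*(x + 3)*(x - 3)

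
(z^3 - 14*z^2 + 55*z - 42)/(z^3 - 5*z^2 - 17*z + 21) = (z - 6)/(z + 3)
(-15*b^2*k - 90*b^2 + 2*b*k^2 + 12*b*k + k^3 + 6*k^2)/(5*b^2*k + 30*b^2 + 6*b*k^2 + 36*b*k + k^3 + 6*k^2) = (-3*b + k)/(b + k)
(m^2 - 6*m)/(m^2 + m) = (m - 6)/(m + 1)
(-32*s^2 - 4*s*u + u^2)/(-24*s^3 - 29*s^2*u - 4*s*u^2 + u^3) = (4*s + u)/(3*s^2 + 4*s*u + u^2)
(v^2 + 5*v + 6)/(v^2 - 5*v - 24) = (v + 2)/(v - 8)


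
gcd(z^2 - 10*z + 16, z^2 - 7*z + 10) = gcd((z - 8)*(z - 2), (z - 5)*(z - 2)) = z - 2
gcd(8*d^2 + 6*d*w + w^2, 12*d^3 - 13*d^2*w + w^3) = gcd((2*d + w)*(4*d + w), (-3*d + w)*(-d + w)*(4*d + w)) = 4*d + w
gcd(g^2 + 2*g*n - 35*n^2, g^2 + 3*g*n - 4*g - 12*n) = 1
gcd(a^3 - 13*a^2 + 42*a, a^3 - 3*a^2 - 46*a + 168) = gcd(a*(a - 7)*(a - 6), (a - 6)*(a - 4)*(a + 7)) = a - 6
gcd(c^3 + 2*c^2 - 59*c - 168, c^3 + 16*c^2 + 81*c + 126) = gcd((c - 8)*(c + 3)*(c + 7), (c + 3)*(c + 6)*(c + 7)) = c^2 + 10*c + 21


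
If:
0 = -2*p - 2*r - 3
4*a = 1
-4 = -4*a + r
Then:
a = 1/4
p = 3/2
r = -3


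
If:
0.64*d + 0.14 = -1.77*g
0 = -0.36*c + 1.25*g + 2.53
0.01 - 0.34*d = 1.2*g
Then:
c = 8.16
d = -1.12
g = 0.32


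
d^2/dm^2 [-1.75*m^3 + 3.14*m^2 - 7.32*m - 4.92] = 6.28 - 10.5*m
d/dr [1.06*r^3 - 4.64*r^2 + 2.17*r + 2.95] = 3.18*r^2 - 9.28*r + 2.17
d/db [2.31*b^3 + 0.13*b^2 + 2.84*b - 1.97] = 6.93*b^2 + 0.26*b + 2.84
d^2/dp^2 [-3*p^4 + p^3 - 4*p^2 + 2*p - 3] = -36*p^2 + 6*p - 8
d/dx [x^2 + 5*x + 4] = 2*x + 5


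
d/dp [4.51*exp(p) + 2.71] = 4.51*exp(p)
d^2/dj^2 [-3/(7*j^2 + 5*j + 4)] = 6*(49*j^2 + 35*j - (14*j + 5)^2 + 28)/(7*j^2 + 5*j + 4)^3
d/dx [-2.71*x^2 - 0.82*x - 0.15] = -5.42*x - 0.82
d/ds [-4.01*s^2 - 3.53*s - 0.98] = -8.02*s - 3.53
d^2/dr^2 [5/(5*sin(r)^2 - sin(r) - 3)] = 5*(100*sin(r)^4 - 15*sin(r)^3 - 89*sin(r)^2 + 27*sin(r) - 32)/(-5*sin(r)^2 + sin(r) + 3)^3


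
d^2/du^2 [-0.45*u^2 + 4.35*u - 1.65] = -0.900000000000000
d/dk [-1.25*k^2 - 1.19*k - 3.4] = -2.5*k - 1.19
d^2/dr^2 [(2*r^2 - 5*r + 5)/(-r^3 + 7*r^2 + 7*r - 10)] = 2*(-2*r^6 + 15*r^5 - 177*r^4 + 798*r^3 - 1350*r^2 + 465*r - 445)/(r^9 - 21*r^8 + 126*r^7 - 19*r^6 - 1302*r^5 + 21*r^4 + 2897*r^3 - 630*r^2 - 2100*r + 1000)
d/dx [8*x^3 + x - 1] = 24*x^2 + 1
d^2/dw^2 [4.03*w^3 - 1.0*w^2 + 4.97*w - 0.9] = 24.18*w - 2.0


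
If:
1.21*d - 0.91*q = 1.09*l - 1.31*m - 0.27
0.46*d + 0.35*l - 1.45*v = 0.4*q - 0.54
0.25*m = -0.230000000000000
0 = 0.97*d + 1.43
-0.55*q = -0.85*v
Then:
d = -1.47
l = -1.98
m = -0.92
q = -0.62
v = -0.40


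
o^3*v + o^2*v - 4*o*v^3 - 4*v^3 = (o - 2*v)*(o + 2*v)*(o*v + v)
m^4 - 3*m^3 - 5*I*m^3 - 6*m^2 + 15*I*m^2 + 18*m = m*(m - 3)*(m - 3*I)*(m - 2*I)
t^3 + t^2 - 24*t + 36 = (t - 3)*(t - 2)*(t + 6)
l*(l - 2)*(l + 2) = l^3 - 4*l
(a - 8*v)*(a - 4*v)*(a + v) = a^3 - 11*a^2*v + 20*a*v^2 + 32*v^3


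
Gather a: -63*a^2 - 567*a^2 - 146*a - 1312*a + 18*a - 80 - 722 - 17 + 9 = -630*a^2 - 1440*a - 810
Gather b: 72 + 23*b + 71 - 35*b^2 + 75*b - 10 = -35*b^2 + 98*b + 133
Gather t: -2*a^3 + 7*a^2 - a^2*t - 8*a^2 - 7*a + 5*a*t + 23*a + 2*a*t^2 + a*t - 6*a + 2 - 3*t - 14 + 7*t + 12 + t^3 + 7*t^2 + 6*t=-2*a^3 - a^2 + 10*a + t^3 + t^2*(2*a + 7) + t*(-a^2 + 6*a + 10)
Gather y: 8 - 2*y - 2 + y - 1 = 5 - y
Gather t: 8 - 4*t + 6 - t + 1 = 15 - 5*t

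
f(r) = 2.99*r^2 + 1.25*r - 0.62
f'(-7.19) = -41.75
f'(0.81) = 6.09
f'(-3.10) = -17.29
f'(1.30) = 9.02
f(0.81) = 2.35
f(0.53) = 0.88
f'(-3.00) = -16.69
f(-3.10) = 24.24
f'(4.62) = 28.88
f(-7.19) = 144.96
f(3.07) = 31.40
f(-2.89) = 20.74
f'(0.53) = 4.42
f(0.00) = -0.62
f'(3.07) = 19.61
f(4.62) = 68.97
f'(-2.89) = -16.03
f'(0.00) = 1.25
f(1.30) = 6.06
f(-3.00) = 22.54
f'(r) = 5.98*r + 1.25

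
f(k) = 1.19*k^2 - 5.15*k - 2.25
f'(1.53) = -1.51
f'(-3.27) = -12.93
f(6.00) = 9.69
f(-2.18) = 14.63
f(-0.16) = -1.40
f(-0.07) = -1.88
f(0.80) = -5.61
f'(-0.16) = -5.53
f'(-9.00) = -26.57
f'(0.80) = -3.25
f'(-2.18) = -10.34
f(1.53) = -7.34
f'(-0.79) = -7.03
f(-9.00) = 140.49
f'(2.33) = 0.40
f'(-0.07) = -5.32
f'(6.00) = 9.13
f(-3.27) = 27.32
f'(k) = 2.38*k - 5.15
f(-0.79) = 2.56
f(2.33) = -7.79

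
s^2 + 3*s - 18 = (s - 3)*(s + 6)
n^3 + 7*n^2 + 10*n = n*(n + 2)*(n + 5)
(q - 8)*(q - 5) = q^2 - 13*q + 40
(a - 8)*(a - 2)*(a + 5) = a^3 - 5*a^2 - 34*a + 80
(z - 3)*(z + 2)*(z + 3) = z^3 + 2*z^2 - 9*z - 18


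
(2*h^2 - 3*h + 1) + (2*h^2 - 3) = 4*h^2 - 3*h - 2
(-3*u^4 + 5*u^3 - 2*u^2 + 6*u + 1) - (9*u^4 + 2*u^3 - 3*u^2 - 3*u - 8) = -12*u^4 + 3*u^3 + u^2 + 9*u + 9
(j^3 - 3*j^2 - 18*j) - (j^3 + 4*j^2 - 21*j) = -7*j^2 + 3*j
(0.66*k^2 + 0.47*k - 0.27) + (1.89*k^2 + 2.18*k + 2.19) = 2.55*k^2 + 2.65*k + 1.92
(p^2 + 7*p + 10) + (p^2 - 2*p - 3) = 2*p^2 + 5*p + 7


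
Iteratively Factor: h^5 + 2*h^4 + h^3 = (h)*(h^4 + 2*h^3 + h^2) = h*(h + 1)*(h^3 + h^2) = h^2*(h + 1)*(h^2 + h) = h^2*(h + 1)^2*(h)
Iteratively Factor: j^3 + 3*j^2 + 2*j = (j + 1)*(j^2 + 2*j) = j*(j + 1)*(j + 2)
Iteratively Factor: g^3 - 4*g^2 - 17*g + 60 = (g - 3)*(g^2 - g - 20) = (g - 3)*(g + 4)*(g - 5)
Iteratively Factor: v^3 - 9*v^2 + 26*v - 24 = (v - 3)*(v^2 - 6*v + 8) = (v - 4)*(v - 3)*(v - 2)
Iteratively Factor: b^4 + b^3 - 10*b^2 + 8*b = (b - 2)*(b^3 + 3*b^2 - 4*b) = (b - 2)*(b + 4)*(b^2 - b) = (b - 2)*(b - 1)*(b + 4)*(b)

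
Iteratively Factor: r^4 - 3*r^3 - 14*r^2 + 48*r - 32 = (r - 1)*(r^3 - 2*r^2 - 16*r + 32) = (r - 4)*(r - 1)*(r^2 + 2*r - 8) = (r - 4)*(r - 1)*(r + 4)*(r - 2)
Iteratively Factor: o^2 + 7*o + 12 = (o + 4)*(o + 3)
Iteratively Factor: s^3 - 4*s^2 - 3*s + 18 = (s + 2)*(s^2 - 6*s + 9) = (s - 3)*(s + 2)*(s - 3)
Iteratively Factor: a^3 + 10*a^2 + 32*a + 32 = (a + 2)*(a^2 + 8*a + 16) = (a + 2)*(a + 4)*(a + 4)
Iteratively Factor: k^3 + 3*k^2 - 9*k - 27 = (k + 3)*(k^2 - 9) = (k + 3)^2*(k - 3)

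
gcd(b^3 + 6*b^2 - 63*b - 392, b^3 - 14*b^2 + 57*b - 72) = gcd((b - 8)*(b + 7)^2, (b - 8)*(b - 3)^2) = b - 8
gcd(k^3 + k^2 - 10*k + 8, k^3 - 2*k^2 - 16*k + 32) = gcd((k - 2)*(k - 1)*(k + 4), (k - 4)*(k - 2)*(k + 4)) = k^2 + 2*k - 8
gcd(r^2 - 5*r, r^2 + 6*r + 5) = 1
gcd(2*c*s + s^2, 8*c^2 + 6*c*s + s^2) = 2*c + s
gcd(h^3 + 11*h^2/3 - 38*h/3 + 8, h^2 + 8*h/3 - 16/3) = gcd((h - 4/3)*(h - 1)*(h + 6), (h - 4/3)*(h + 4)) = h - 4/3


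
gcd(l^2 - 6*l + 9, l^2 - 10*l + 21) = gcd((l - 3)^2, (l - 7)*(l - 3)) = l - 3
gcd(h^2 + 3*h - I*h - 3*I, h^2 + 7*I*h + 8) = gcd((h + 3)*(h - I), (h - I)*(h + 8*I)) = h - I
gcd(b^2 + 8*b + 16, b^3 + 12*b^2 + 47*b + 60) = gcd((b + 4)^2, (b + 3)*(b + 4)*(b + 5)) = b + 4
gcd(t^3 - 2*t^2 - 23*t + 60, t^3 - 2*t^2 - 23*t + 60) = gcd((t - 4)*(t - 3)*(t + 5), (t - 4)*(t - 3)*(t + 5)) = t^3 - 2*t^2 - 23*t + 60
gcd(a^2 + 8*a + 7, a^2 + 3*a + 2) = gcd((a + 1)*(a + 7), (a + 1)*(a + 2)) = a + 1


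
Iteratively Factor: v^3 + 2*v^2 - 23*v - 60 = (v + 4)*(v^2 - 2*v - 15) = (v + 3)*(v + 4)*(v - 5)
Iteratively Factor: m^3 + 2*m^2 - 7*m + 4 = (m + 4)*(m^2 - 2*m + 1) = (m - 1)*(m + 4)*(m - 1)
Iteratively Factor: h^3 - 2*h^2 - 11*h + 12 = (h - 4)*(h^2 + 2*h - 3) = (h - 4)*(h - 1)*(h + 3)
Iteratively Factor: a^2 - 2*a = (a - 2)*(a)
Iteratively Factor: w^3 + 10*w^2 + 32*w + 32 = (w + 2)*(w^2 + 8*w + 16) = (w + 2)*(w + 4)*(w + 4)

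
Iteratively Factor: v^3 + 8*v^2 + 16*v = (v + 4)*(v^2 + 4*v) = (v + 4)^2*(v)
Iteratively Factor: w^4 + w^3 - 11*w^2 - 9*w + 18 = (w + 3)*(w^3 - 2*w^2 - 5*w + 6) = (w + 2)*(w + 3)*(w^2 - 4*w + 3) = (w - 3)*(w + 2)*(w + 3)*(w - 1)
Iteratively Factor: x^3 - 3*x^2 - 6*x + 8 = (x - 1)*(x^2 - 2*x - 8) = (x - 1)*(x + 2)*(x - 4)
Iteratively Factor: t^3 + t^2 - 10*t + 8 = (t - 1)*(t^2 + 2*t - 8) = (t - 1)*(t + 4)*(t - 2)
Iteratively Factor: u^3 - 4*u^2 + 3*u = (u - 1)*(u^2 - 3*u) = (u - 3)*(u - 1)*(u)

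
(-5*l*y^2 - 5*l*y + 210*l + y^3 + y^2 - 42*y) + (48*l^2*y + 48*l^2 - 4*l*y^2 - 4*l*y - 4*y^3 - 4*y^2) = 48*l^2*y + 48*l^2 - 9*l*y^2 - 9*l*y + 210*l - 3*y^3 - 3*y^2 - 42*y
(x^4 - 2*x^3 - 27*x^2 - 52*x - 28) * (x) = x^5 - 2*x^4 - 27*x^3 - 52*x^2 - 28*x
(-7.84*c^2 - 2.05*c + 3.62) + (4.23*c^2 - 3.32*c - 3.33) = -3.61*c^2 - 5.37*c + 0.29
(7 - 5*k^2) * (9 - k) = 5*k^3 - 45*k^2 - 7*k + 63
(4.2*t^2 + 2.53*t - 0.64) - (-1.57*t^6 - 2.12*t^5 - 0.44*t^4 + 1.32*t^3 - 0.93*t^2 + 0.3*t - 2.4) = 1.57*t^6 + 2.12*t^5 + 0.44*t^4 - 1.32*t^3 + 5.13*t^2 + 2.23*t + 1.76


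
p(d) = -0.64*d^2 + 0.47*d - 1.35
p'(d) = 0.47 - 1.28*d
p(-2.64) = -7.05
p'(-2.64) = 3.85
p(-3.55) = -11.08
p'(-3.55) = 5.01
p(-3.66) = -11.64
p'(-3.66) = 5.15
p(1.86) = -2.69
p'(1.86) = -1.91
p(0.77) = -1.37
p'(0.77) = -0.52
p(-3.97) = -13.30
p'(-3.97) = 5.55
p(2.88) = -5.30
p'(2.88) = -3.22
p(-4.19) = -14.56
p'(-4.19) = 5.83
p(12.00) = -87.87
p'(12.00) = -14.89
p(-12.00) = -99.15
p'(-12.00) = 15.83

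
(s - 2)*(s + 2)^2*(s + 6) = s^4 + 8*s^3 + 8*s^2 - 32*s - 48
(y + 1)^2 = y^2 + 2*y + 1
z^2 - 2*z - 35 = (z - 7)*(z + 5)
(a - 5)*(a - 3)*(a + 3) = a^3 - 5*a^2 - 9*a + 45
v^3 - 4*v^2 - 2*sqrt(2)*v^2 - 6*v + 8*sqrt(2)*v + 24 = (v - 4)*(v - 3*sqrt(2))*(v + sqrt(2))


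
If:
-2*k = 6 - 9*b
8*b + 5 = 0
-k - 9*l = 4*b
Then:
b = -5/8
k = -93/16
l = 133/144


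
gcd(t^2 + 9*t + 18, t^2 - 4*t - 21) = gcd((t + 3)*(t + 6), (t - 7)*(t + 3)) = t + 3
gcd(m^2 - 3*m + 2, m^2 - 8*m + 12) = m - 2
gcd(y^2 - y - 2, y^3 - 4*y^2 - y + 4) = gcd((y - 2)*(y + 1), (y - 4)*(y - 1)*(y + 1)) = y + 1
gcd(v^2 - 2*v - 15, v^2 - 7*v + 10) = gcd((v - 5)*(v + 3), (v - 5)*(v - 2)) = v - 5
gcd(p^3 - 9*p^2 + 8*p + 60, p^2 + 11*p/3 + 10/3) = p + 2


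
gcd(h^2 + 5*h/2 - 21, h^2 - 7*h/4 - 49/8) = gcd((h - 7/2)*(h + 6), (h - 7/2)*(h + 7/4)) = h - 7/2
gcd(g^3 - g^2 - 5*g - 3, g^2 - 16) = 1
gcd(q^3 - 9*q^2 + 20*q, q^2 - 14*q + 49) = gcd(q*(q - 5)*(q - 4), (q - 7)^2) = 1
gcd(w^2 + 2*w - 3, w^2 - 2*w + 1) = w - 1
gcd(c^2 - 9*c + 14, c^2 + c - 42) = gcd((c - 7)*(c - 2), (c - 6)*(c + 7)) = 1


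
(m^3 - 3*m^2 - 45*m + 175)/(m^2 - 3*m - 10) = (m^2 + 2*m - 35)/(m + 2)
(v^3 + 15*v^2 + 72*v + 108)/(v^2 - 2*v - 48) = (v^2 + 9*v + 18)/(v - 8)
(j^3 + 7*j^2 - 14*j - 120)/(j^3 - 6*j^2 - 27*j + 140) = (j + 6)/(j - 7)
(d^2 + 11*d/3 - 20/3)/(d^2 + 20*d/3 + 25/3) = (3*d - 4)/(3*d + 5)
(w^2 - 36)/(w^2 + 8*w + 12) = (w - 6)/(w + 2)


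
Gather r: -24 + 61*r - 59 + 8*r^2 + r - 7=8*r^2 + 62*r - 90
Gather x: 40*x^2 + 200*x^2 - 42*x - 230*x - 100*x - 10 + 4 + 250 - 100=240*x^2 - 372*x + 144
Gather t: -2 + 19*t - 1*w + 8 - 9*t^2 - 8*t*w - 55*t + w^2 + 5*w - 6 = -9*t^2 + t*(-8*w - 36) + w^2 + 4*w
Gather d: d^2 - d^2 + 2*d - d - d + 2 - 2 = 0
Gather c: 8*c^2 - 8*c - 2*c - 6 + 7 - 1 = 8*c^2 - 10*c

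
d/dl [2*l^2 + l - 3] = 4*l + 1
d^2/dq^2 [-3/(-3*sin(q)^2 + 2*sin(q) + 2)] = 6*(18*sin(q)^4 - 9*sin(q)^3 - 13*sin(q)^2 + 16*sin(q) - 10)/(-3*sin(q)^2 + 2*sin(q) + 2)^3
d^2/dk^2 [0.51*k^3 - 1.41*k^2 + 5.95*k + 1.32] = 3.06*k - 2.82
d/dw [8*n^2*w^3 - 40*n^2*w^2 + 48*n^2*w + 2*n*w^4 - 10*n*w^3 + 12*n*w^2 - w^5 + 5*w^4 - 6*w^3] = 24*n^2*w^2 - 80*n^2*w + 48*n^2 + 8*n*w^3 - 30*n*w^2 + 24*n*w - 5*w^4 + 20*w^3 - 18*w^2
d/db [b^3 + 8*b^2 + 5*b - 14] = 3*b^2 + 16*b + 5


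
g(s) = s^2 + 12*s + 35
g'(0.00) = 12.00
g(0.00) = 35.00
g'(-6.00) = 0.00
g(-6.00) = -1.00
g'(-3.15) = 5.70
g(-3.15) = 7.12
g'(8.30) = 28.60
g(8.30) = 203.49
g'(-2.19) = 7.62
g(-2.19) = 13.52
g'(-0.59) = 10.82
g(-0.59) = 28.27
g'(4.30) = 20.60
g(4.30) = 105.09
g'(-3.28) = 5.44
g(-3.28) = 6.40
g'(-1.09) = 9.82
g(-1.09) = 23.11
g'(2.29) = 16.58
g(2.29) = 67.72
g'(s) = 2*s + 12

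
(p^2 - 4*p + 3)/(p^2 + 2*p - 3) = (p - 3)/(p + 3)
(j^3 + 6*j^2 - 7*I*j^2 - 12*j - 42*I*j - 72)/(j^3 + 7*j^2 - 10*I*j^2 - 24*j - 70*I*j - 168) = (j^2 + 3*j*(2 - I) - 18*I)/(j^2 + j*(7 - 6*I) - 42*I)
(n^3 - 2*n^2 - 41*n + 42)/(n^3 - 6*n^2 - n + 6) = (n^2 - n - 42)/(n^2 - 5*n - 6)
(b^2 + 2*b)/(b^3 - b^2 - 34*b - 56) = b/(b^2 - 3*b - 28)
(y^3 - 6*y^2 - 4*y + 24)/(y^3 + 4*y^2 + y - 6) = (y^2 - 8*y + 12)/(y^2 + 2*y - 3)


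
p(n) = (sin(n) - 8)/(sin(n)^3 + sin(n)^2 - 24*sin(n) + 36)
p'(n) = (sin(n) - 8)*(-3*sin(n)^2*cos(n) - 2*sin(n)*cos(n) + 24*cos(n))/(sin(n)^3 + sin(n)^2 - 24*sin(n) + 36)^2 + cos(n)/(sin(n)^3 + sin(n)^2 - 24*sin(n) + 36) = (-2*sin(n)^3 + 23*sin(n)^2 + 16*sin(n) - 156)*cos(n)/(sin(n)^3 + sin(n)^2 - 24*sin(n) + 36)^2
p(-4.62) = -0.50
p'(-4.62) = 0.06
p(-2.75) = -0.19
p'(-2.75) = 0.07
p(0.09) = -0.23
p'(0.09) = -0.13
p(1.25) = -0.47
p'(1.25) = -0.17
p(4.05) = -0.16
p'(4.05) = 0.03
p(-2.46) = -0.17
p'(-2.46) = 0.05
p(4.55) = -0.15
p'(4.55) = 0.01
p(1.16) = -0.45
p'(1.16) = -0.20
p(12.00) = -0.17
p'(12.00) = -0.06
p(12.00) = -0.17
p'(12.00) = -0.06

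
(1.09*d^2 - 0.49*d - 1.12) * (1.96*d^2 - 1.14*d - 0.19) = 2.1364*d^4 - 2.203*d^3 - 1.8437*d^2 + 1.3699*d + 0.2128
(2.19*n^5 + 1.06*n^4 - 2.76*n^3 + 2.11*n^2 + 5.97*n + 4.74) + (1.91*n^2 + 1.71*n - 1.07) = 2.19*n^5 + 1.06*n^4 - 2.76*n^3 + 4.02*n^2 + 7.68*n + 3.67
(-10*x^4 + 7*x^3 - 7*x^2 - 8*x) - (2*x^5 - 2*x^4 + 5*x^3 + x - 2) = -2*x^5 - 8*x^4 + 2*x^3 - 7*x^2 - 9*x + 2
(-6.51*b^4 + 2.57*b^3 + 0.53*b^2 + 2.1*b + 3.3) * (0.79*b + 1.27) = -5.1429*b^5 - 6.2374*b^4 + 3.6826*b^3 + 2.3321*b^2 + 5.274*b + 4.191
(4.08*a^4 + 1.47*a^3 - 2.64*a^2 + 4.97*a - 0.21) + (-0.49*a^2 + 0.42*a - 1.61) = 4.08*a^4 + 1.47*a^3 - 3.13*a^2 + 5.39*a - 1.82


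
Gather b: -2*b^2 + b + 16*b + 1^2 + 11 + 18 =-2*b^2 + 17*b + 30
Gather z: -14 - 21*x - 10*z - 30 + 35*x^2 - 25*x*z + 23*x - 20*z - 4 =35*x^2 + 2*x + z*(-25*x - 30) - 48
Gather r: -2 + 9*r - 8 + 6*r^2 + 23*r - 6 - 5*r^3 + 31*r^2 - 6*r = -5*r^3 + 37*r^2 + 26*r - 16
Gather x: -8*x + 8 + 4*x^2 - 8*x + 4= 4*x^2 - 16*x + 12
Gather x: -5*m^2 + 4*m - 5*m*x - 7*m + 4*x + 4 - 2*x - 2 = -5*m^2 - 3*m + x*(2 - 5*m) + 2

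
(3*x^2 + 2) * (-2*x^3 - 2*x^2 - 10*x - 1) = -6*x^5 - 6*x^4 - 34*x^3 - 7*x^2 - 20*x - 2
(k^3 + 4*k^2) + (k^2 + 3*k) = k^3 + 5*k^2 + 3*k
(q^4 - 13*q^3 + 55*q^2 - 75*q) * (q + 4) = q^5 - 9*q^4 + 3*q^3 + 145*q^2 - 300*q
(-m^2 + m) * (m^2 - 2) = -m^4 + m^3 + 2*m^2 - 2*m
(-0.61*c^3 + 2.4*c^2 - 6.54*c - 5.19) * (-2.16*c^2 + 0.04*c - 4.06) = 1.3176*c^5 - 5.2084*c^4 + 16.699*c^3 + 1.2048*c^2 + 26.3448*c + 21.0714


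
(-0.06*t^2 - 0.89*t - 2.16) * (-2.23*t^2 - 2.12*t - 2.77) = 0.1338*t^4 + 2.1119*t^3 + 6.8698*t^2 + 7.0445*t + 5.9832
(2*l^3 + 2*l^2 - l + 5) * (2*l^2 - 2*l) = 4*l^5 - 6*l^3 + 12*l^2 - 10*l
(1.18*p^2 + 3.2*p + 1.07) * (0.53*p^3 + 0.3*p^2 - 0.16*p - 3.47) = 0.6254*p^5 + 2.05*p^4 + 1.3383*p^3 - 4.2856*p^2 - 11.2752*p - 3.7129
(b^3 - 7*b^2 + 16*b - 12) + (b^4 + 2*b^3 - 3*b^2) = b^4 + 3*b^3 - 10*b^2 + 16*b - 12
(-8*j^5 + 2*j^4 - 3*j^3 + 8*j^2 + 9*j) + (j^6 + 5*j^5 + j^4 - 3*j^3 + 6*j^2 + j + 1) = j^6 - 3*j^5 + 3*j^4 - 6*j^3 + 14*j^2 + 10*j + 1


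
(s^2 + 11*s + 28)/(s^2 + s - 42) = (s + 4)/(s - 6)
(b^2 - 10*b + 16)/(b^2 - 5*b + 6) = (b - 8)/(b - 3)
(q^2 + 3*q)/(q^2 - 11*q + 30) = q*(q + 3)/(q^2 - 11*q + 30)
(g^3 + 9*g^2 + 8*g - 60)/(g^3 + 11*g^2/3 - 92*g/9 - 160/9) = 9*(g^2 + 4*g - 12)/(9*g^2 - 12*g - 32)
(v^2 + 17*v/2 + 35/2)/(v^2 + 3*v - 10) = (v + 7/2)/(v - 2)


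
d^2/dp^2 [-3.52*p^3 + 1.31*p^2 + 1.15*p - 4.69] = 2.62 - 21.12*p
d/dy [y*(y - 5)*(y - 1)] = 3*y^2 - 12*y + 5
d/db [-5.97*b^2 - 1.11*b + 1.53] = -11.94*b - 1.11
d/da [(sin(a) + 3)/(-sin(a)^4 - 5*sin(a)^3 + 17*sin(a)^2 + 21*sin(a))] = (3*sin(a)^4 + 22*sin(a)^3 + 28*sin(a)^2 - 102*sin(a) - 63)*cos(a)/((sin(a) - 3)^2*(sin(a) + 1)^2*(sin(a) + 7)^2*sin(a)^2)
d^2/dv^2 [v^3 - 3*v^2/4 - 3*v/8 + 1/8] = 6*v - 3/2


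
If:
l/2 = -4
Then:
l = -8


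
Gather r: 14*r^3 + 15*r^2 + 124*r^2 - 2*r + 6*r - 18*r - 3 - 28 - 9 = 14*r^3 + 139*r^2 - 14*r - 40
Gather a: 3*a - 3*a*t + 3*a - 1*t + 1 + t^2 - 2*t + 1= a*(6 - 3*t) + t^2 - 3*t + 2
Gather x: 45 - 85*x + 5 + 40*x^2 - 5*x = 40*x^2 - 90*x + 50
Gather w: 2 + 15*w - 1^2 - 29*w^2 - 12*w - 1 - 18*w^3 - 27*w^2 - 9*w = -18*w^3 - 56*w^2 - 6*w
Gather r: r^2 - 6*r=r^2 - 6*r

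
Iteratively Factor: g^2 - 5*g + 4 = (g - 1)*(g - 4)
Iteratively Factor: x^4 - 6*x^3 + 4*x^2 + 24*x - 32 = (x - 2)*(x^3 - 4*x^2 - 4*x + 16) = (x - 2)^2*(x^2 - 2*x - 8) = (x - 2)^2*(x + 2)*(x - 4)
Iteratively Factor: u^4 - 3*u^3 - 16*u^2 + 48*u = (u + 4)*(u^3 - 7*u^2 + 12*u) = u*(u + 4)*(u^2 - 7*u + 12) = u*(u - 3)*(u + 4)*(u - 4)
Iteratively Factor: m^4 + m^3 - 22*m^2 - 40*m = (m - 5)*(m^3 + 6*m^2 + 8*m) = m*(m - 5)*(m^2 + 6*m + 8) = m*(m - 5)*(m + 2)*(m + 4)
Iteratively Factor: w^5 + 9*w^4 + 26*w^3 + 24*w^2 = (w)*(w^4 + 9*w^3 + 26*w^2 + 24*w) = w*(w + 2)*(w^3 + 7*w^2 + 12*w) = w*(w + 2)*(w + 4)*(w^2 + 3*w) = w*(w + 2)*(w + 3)*(w + 4)*(w)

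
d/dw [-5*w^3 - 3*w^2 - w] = -15*w^2 - 6*w - 1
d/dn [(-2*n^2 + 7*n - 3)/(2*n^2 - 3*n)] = (-8*n^2 + 12*n - 9)/(n^2*(4*n^2 - 12*n + 9))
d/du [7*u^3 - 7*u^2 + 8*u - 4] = 21*u^2 - 14*u + 8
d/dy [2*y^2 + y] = 4*y + 1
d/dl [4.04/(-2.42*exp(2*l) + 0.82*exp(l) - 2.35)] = (19.5536*exp(l) - 3.3128)*exp(l)/(2.42*exp(2*l) - 0.82*exp(l) + 2.35)^2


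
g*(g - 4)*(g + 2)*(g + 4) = g^4 + 2*g^3 - 16*g^2 - 32*g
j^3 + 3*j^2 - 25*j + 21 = (j - 3)*(j - 1)*(j + 7)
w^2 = w^2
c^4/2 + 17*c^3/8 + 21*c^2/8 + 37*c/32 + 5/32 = (c/2 + 1/2)*(c + 1/4)*(c + 1/2)*(c + 5/2)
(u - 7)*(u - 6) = u^2 - 13*u + 42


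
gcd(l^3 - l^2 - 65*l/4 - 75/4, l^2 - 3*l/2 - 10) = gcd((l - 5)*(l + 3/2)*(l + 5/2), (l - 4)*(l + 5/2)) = l + 5/2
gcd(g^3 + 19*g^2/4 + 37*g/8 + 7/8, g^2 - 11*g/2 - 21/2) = 1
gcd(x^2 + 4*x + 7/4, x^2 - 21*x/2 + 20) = 1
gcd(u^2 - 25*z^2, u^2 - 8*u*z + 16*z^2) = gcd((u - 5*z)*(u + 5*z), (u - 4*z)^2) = 1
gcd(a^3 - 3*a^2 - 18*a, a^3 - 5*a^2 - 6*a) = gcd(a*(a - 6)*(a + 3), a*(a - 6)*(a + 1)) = a^2 - 6*a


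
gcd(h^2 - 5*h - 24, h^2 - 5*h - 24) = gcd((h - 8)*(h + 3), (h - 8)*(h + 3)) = h^2 - 5*h - 24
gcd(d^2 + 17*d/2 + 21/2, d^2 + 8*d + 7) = d + 7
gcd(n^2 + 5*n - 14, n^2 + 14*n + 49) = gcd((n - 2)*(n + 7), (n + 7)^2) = n + 7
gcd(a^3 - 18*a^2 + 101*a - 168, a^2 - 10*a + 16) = a - 8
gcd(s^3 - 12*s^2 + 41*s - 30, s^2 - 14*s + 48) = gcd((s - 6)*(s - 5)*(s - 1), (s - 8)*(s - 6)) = s - 6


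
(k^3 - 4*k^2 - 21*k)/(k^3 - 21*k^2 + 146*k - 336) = k*(k + 3)/(k^2 - 14*k + 48)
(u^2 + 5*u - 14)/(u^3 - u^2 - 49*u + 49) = (u - 2)/(u^2 - 8*u + 7)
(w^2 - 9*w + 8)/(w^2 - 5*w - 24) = (w - 1)/(w + 3)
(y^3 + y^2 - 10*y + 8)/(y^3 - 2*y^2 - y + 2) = (y + 4)/(y + 1)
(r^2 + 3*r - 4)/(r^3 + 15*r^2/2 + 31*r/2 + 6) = 2*(r - 1)/(2*r^2 + 7*r + 3)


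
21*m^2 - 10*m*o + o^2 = (-7*m + o)*(-3*m + o)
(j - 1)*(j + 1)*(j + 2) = j^3 + 2*j^2 - j - 2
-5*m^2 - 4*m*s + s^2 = (-5*m + s)*(m + s)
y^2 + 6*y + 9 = (y + 3)^2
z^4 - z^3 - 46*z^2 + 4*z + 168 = (z - 7)*(z - 2)*(z + 2)*(z + 6)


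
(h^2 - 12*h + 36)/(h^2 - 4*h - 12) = (h - 6)/(h + 2)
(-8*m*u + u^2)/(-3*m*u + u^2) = (8*m - u)/(3*m - u)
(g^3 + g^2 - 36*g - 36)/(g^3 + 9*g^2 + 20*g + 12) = (g - 6)/(g + 2)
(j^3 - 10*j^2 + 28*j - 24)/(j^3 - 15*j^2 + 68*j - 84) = (j - 2)/(j - 7)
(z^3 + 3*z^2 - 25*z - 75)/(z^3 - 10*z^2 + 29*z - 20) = (z^2 + 8*z + 15)/(z^2 - 5*z + 4)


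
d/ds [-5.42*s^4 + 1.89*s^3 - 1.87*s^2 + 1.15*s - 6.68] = -21.68*s^3 + 5.67*s^2 - 3.74*s + 1.15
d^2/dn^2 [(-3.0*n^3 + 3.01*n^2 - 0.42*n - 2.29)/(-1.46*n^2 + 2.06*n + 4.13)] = (45.325192*n^3 + 73.5303960000002*n^2 + 280.894872*n - 62.776918)/(3.112136*n^6 - 13.173288*n^5 - 7.823556*n^4 + 65.786512*n^3 + 22.131018*n^2 - 105.411642*n - 70.444997)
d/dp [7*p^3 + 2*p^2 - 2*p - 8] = 21*p^2 + 4*p - 2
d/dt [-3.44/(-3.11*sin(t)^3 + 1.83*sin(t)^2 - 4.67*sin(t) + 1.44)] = (-32.0952*sin(t)^2 + 12.5904*sin(t) - 16.0648)*cos(t)/(3.11*sin(t)^3 - 1.83*sin(t)^2 + 4.67*sin(t) - 1.44)^2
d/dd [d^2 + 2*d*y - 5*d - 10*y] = 2*d + 2*y - 5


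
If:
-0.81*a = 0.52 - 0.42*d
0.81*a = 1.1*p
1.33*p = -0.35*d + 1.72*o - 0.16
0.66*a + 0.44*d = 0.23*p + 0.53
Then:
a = -0.01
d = 1.22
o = 0.33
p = -0.01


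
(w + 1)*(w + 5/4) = w^2 + 9*w/4 + 5/4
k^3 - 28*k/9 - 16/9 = (k - 2)*(k + 2/3)*(k + 4/3)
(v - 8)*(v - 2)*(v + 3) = v^3 - 7*v^2 - 14*v + 48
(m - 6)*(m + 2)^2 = m^3 - 2*m^2 - 20*m - 24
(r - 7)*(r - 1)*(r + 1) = r^3 - 7*r^2 - r + 7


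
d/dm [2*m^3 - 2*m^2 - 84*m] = 6*m^2 - 4*m - 84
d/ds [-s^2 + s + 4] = 1 - 2*s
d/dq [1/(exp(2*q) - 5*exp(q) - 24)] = (5 - 2*exp(q))*exp(q)/(-exp(2*q) + 5*exp(q) + 24)^2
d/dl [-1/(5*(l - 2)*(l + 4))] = 2*(l + 1)/(5*(l - 2)^2*(l + 4)^2)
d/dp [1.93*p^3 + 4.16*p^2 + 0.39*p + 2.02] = 5.79*p^2 + 8.32*p + 0.39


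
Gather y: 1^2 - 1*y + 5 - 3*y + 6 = 12 - 4*y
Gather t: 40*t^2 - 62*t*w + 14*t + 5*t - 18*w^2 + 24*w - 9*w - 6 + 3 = 40*t^2 + t*(19 - 62*w) - 18*w^2 + 15*w - 3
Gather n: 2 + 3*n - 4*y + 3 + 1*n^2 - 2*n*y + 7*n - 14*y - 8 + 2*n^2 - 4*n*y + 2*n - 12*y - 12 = 3*n^2 + n*(12 - 6*y) - 30*y - 15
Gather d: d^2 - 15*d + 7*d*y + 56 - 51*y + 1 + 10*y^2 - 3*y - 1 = d^2 + d*(7*y - 15) + 10*y^2 - 54*y + 56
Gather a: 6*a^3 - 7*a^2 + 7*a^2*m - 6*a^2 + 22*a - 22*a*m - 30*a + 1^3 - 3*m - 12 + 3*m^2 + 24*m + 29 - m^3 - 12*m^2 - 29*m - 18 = 6*a^3 + a^2*(7*m - 13) + a*(-22*m - 8) - m^3 - 9*m^2 - 8*m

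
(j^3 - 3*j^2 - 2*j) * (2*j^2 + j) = 2*j^5 - 5*j^4 - 7*j^3 - 2*j^2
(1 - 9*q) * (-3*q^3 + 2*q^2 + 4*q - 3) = 27*q^4 - 21*q^3 - 34*q^2 + 31*q - 3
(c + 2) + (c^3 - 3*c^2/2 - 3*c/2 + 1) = c^3 - 3*c^2/2 - c/2 + 3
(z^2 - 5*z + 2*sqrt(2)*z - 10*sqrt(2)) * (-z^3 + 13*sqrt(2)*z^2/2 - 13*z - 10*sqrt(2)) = -z^5 + 5*z^4 + 9*sqrt(2)*z^4/2 - 45*sqrt(2)*z^3/2 + 13*z^3 - 65*z^2 - 36*sqrt(2)*z^2 - 40*z + 180*sqrt(2)*z + 200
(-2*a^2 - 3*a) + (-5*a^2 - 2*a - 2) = -7*a^2 - 5*a - 2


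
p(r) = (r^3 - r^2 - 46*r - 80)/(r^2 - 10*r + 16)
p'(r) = (10 - 2*r)*(r^3 - r^2 - 46*r - 80)/(r^2 - 10*r + 16)^2 + (3*r^2 - 2*r - 46)/(r^2 - 10*r + 16)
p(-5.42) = -0.19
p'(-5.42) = 0.49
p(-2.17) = 0.12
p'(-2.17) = -0.61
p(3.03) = 39.21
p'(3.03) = -25.39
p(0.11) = -5.70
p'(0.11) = -6.84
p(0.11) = -5.70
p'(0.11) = -6.84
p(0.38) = -7.90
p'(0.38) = -9.67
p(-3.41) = 0.41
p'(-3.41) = 0.04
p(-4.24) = 0.27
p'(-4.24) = 0.28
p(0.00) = -5.00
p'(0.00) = -6.00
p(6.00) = 22.00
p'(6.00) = -0.75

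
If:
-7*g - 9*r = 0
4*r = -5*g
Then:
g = 0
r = 0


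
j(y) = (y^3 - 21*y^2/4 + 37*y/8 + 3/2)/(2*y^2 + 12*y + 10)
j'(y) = (-4*y - 12)*(y^3 - 21*y^2/4 + 37*y/8 + 3/2)/(2*y^2 + 12*y + 10)^2 + (3*y^2 - 21*y/2 + 37/8)/(2*y^2 + 12*y + 10)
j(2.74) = -0.08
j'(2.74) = 0.00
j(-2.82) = 9.54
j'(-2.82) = -6.46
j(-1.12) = 12.53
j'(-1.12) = 79.57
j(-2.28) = 6.92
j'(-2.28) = -3.48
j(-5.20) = -181.62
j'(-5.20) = -867.79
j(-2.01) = 6.15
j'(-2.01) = -2.24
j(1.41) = 0.01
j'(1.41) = -0.14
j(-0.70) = -1.80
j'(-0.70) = 11.64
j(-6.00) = -43.12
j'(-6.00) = -34.19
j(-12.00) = -16.48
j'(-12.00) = -0.20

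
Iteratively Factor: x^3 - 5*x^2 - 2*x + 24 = (x + 2)*(x^2 - 7*x + 12) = (x - 4)*(x + 2)*(x - 3)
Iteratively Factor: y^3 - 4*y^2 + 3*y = (y)*(y^2 - 4*y + 3) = y*(y - 3)*(y - 1)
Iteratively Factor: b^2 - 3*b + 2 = (b - 1)*(b - 2)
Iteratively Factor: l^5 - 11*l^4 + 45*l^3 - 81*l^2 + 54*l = (l - 3)*(l^4 - 8*l^3 + 21*l^2 - 18*l) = (l - 3)^2*(l^3 - 5*l^2 + 6*l) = l*(l - 3)^2*(l^2 - 5*l + 6) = l*(l - 3)^3*(l - 2)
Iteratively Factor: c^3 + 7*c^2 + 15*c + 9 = (c + 1)*(c^2 + 6*c + 9) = (c + 1)*(c + 3)*(c + 3)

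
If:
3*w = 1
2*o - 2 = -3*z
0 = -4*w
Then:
No Solution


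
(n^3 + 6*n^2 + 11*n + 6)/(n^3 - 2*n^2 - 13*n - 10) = (n + 3)/(n - 5)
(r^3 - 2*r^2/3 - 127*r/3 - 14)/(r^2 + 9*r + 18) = (3*r^2 - 20*r - 7)/(3*(r + 3))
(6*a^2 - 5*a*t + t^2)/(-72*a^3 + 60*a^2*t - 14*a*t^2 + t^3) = (-3*a + t)/(36*a^2 - 12*a*t + t^2)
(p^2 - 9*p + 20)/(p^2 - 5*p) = (p - 4)/p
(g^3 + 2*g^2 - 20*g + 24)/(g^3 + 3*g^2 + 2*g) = (g^3 + 2*g^2 - 20*g + 24)/(g*(g^2 + 3*g + 2))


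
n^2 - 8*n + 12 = (n - 6)*(n - 2)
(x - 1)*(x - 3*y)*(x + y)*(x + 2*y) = x^4 - x^3 - 7*x^2*y^2 - 6*x*y^3 + 7*x*y^2 + 6*y^3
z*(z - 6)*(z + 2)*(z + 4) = z^4 - 28*z^2 - 48*z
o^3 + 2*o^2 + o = o*(o + 1)^2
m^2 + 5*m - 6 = (m - 1)*(m + 6)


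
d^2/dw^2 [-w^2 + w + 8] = -2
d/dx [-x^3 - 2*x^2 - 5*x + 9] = -3*x^2 - 4*x - 5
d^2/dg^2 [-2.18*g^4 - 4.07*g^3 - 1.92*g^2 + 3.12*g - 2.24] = -26.16*g^2 - 24.42*g - 3.84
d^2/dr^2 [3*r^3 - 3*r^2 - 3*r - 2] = 18*r - 6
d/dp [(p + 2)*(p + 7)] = 2*p + 9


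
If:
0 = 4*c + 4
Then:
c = -1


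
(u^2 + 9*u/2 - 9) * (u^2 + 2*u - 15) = u^4 + 13*u^3/2 - 15*u^2 - 171*u/2 + 135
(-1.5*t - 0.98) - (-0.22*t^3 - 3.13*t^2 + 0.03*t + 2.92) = 0.22*t^3 + 3.13*t^2 - 1.53*t - 3.9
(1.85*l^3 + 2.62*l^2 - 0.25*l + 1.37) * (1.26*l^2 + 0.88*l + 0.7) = 2.331*l^5 + 4.9292*l^4 + 3.2856*l^3 + 3.3402*l^2 + 1.0306*l + 0.959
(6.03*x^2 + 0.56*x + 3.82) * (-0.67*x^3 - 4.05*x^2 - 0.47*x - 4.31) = -4.0401*x^5 - 24.7967*x^4 - 7.6615*x^3 - 41.7235*x^2 - 4.209*x - 16.4642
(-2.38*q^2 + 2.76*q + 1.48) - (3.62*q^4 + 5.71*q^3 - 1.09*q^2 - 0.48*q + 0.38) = -3.62*q^4 - 5.71*q^3 - 1.29*q^2 + 3.24*q + 1.1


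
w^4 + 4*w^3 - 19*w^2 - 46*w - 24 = (w - 4)*(w + 1)^2*(w + 6)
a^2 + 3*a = a*(a + 3)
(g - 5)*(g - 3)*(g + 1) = g^3 - 7*g^2 + 7*g + 15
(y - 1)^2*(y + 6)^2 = y^4 + 10*y^3 + 13*y^2 - 60*y + 36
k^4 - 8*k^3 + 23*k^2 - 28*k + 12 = (k - 3)*(k - 2)^2*(k - 1)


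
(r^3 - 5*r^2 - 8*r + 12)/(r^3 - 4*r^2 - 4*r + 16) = (r^2 - 7*r + 6)/(r^2 - 6*r + 8)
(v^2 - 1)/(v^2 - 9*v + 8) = (v + 1)/(v - 8)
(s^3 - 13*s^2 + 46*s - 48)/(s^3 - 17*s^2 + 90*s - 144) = (s - 2)/(s - 6)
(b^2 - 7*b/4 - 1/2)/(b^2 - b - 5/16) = 4*(b - 2)/(4*b - 5)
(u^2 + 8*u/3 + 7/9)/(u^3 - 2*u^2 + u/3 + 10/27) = 3*(3*u + 7)/(9*u^2 - 21*u + 10)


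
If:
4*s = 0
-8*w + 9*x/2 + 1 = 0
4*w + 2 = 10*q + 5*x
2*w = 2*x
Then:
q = 6/35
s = 0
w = 2/7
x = 2/7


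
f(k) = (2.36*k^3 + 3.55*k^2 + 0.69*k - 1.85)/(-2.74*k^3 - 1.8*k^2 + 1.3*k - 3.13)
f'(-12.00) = 0.00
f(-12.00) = -0.80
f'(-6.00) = 0.02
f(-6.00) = -0.75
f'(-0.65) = 0.25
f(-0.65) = 0.36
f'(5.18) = 0.02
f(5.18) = -1.00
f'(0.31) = -1.28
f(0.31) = 0.41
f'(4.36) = 0.03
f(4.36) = -1.02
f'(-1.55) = -66.83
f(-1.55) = -4.33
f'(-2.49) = -0.11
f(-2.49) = -0.73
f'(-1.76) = -3.09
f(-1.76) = -1.25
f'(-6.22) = 0.01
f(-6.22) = -0.75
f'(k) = (7.08*k^2 + 7.1*k + 0.69)/(-2.74*k^3 - 1.8*k^2 + 1.3*k - 3.13) + (8.22*k^2 + 3.6*k - 1.3)*(2.36*k^3 + 3.55*k^2 + 0.69*k - 1.85)/(-2.74*k^3 - 1.8*k^2 + 1.3*k - 3.13)^2 = (5.479*k^4 + 9.9172*k^3 - 31.5104*k^2 - 28.883*k + 0.2453)/(7.5076*k^6 + 9.864*k^5 - 3.884*k^4 + 12.4724*k^3 + 12.958*k^2 - 8.138*k + 9.7969)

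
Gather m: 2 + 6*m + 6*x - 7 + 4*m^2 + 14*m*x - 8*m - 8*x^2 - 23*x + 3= 4*m^2 + m*(14*x - 2) - 8*x^2 - 17*x - 2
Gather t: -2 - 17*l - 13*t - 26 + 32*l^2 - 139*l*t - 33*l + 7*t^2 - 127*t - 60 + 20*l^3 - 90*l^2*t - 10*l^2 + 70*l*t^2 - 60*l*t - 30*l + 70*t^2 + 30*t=20*l^3 + 22*l^2 - 80*l + t^2*(70*l + 77) + t*(-90*l^2 - 199*l - 110) - 88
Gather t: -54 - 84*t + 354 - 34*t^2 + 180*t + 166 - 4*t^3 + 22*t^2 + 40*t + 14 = -4*t^3 - 12*t^2 + 136*t + 480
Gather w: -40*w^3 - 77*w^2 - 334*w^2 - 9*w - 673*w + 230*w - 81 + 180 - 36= -40*w^3 - 411*w^2 - 452*w + 63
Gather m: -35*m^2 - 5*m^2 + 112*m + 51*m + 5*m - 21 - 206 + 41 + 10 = -40*m^2 + 168*m - 176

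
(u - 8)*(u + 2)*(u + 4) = u^3 - 2*u^2 - 40*u - 64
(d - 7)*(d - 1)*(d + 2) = d^3 - 6*d^2 - 9*d + 14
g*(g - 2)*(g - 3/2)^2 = g^4 - 5*g^3 + 33*g^2/4 - 9*g/2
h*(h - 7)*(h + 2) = h^3 - 5*h^2 - 14*h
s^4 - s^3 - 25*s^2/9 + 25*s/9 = s*(s - 5/3)*(s - 1)*(s + 5/3)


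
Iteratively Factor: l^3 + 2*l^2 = (l)*(l^2 + 2*l) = l^2*(l + 2)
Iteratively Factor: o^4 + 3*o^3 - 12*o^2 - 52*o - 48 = (o + 2)*(o^3 + o^2 - 14*o - 24) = (o + 2)^2*(o^2 - o - 12) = (o - 4)*(o + 2)^2*(o + 3)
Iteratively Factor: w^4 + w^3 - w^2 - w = (w - 1)*(w^3 + 2*w^2 + w) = (w - 1)*(w + 1)*(w^2 + w) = w*(w - 1)*(w + 1)*(w + 1)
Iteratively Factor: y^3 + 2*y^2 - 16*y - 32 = (y - 4)*(y^2 + 6*y + 8) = (y - 4)*(y + 2)*(y + 4)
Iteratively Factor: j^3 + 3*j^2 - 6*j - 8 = (j - 2)*(j^2 + 5*j + 4) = (j - 2)*(j + 1)*(j + 4)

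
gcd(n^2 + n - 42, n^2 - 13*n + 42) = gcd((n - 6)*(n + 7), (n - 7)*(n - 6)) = n - 6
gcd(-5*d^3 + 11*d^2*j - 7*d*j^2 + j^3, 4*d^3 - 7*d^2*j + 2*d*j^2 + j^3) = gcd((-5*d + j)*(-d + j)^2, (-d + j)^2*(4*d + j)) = d^2 - 2*d*j + j^2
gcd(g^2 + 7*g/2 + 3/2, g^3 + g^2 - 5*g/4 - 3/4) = g + 1/2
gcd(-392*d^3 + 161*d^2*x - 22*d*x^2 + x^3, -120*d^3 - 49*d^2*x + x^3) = -8*d + x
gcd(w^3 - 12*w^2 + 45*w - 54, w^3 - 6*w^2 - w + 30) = w - 3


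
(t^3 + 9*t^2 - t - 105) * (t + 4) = t^4 + 13*t^3 + 35*t^2 - 109*t - 420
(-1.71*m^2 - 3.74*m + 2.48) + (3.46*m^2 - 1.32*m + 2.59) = 1.75*m^2 - 5.06*m + 5.07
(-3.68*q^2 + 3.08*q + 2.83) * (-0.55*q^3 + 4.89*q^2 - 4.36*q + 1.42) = 2.024*q^5 - 19.6892*q^4 + 29.5495*q^3 - 4.8157*q^2 - 7.9652*q + 4.0186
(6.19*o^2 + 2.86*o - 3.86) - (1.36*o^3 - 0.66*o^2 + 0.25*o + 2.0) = -1.36*o^3 + 6.85*o^2 + 2.61*o - 5.86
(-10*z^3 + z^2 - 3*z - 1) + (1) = -10*z^3 + z^2 - 3*z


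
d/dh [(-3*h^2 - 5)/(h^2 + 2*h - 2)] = 2*(-3*h^2 + 11*h + 5)/(h^4 + 4*h^3 - 8*h + 4)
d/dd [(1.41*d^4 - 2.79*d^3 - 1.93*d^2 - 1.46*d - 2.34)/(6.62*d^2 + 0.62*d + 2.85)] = (18.6684*d^5 - 15.8472*d^4 + 12.6144*d^3 - 15.3859*d^2 + 19.9806*d - 2.7102)/(43.8244*d^4 + 8.2088*d^3 + 38.1184*d^2 + 3.534*d + 8.1225)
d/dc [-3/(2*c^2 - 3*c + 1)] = 3*(4*c - 3)/(2*c^2 - 3*c + 1)^2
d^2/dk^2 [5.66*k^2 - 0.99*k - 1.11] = 11.3200000000000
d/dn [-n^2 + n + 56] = 1 - 2*n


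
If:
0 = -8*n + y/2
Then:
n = y/16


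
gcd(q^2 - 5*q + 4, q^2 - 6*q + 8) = q - 4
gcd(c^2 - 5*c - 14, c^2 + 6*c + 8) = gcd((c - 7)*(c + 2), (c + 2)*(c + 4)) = c + 2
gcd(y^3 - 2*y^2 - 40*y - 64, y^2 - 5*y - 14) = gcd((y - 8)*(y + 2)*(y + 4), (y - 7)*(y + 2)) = y + 2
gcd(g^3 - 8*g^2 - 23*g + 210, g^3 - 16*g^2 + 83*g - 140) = g - 7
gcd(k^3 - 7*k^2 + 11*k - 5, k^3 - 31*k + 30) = k^2 - 6*k + 5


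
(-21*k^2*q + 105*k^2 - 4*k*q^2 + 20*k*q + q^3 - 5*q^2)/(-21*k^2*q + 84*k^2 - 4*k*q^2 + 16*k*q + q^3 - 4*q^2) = (q - 5)/(q - 4)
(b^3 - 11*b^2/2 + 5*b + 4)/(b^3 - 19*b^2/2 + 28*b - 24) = (2*b^2 - 3*b - 2)/(2*b^2 - 11*b + 12)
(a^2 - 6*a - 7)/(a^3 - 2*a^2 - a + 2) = (a - 7)/(a^2 - 3*a + 2)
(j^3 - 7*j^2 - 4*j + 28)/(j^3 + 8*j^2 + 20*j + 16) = (j^2 - 9*j + 14)/(j^2 + 6*j + 8)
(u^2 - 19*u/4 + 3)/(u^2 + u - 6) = (u^2 - 19*u/4 + 3)/(u^2 + u - 6)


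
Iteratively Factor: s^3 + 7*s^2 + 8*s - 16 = (s + 4)*(s^2 + 3*s - 4) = (s - 1)*(s + 4)*(s + 4)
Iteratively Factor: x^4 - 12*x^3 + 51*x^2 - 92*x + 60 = (x - 2)*(x^3 - 10*x^2 + 31*x - 30) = (x - 5)*(x - 2)*(x^2 - 5*x + 6) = (x - 5)*(x - 3)*(x - 2)*(x - 2)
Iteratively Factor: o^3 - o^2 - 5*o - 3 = (o + 1)*(o^2 - 2*o - 3) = (o + 1)^2*(o - 3)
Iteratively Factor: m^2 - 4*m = (m - 4)*(m)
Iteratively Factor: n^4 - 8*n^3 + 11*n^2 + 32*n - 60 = (n - 5)*(n^3 - 3*n^2 - 4*n + 12) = (n - 5)*(n - 2)*(n^2 - n - 6) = (n - 5)*(n - 3)*(n - 2)*(n + 2)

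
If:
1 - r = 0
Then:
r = 1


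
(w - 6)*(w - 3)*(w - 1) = w^3 - 10*w^2 + 27*w - 18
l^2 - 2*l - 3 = (l - 3)*(l + 1)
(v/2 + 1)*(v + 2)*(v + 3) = v^3/2 + 7*v^2/2 + 8*v + 6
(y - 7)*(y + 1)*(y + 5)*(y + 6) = y^4 + 5*y^3 - 43*y^2 - 257*y - 210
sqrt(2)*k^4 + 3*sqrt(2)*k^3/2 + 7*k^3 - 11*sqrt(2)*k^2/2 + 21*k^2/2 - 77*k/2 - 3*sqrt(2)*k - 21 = (k - 2)*(k + 3)*(k + 7*sqrt(2)/2)*(sqrt(2)*k + sqrt(2)/2)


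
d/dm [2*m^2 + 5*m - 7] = 4*m + 5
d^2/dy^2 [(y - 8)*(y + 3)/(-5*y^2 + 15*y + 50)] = 4*(y^3 + 21*y^2 - 33*y + 103)/(5*(y^6 - 9*y^5 - 3*y^4 + 153*y^3 + 30*y^2 - 900*y - 1000))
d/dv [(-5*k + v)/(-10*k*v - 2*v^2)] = (-v*(5*k + v) - (5*k - v)*(5*k + 2*v))/(2*v^2*(5*k + v)^2)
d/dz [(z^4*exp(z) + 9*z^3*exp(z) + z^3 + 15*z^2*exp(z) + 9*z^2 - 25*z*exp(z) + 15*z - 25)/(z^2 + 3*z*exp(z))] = (z^6*exp(z) + 11*z^5*exp(z) + 9*z^4*exp(2*z) + 21*z^4*exp(z) + z^4 + 54*z^3*exp(2*z) - 46*z^3*exp(z) + 45*z^2*exp(2*z) + 7*z^2*exp(z) - 15*z^2 + 75*z*exp(z) + 50*z + 75*exp(z))/(z^2*(z^2 + 6*z*exp(z) + 9*exp(2*z)))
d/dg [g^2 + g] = 2*g + 1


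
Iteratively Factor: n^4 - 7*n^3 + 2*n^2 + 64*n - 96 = (n - 2)*(n^3 - 5*n^2 - 8*n + 48) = (n - 4)*(n - 2)*(n^2 - n - 12) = (n - 4)*(n - 2)*(n + 3)*(n - 4)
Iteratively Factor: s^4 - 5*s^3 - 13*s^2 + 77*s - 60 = (s - 1)*(s^3 - 4*s^2 - 17*s + 60) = (s - 5)*(s - 1)*(s^2 + s - 12) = (s - 5)*(s - 3)*(s - 1)*(s + 4)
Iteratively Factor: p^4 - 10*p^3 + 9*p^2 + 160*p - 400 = (p - 5)*(p^3 - 5*p^2 - 16*p + 80) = (p - 5)^2*(p^2 - 16) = (p - 5)^2*(p - 4)*(p + 4)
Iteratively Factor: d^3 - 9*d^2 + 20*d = (d - 4)*(d^2 - 5*d) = d*(d - 4)*(d - 5)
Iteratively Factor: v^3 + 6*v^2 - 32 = (v - 2)*(v^2 + 8*v + 16) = (v - 2)*(v + 4)*(v + 4)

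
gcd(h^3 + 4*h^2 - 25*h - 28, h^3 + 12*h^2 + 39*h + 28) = h^2 + 8*h + 7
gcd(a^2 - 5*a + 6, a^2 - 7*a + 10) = a - 2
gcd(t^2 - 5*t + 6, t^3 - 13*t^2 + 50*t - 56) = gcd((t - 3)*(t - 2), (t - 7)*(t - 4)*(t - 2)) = t - 2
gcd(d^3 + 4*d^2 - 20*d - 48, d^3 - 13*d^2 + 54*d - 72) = d - 4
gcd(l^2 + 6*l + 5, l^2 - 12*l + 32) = 1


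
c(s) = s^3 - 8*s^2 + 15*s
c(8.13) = 130.54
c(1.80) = 6.91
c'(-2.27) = 66.78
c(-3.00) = -144.00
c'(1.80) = -4.08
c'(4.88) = 8.36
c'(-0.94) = 32.69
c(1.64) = 7.49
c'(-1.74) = 51.92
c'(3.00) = -6.00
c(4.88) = -1.10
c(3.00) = 0.00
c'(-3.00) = 90.00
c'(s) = 3*s^2 - 16*s + 15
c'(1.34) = -1.05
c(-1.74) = -55.59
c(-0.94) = -22.00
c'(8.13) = 83.21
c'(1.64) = -3.17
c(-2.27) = -86.97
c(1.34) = 8.14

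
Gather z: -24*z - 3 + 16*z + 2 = -8*z - 1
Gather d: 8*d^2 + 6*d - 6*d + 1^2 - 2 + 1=8*d^2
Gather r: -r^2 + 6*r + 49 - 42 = -r^2 + 6*r + 7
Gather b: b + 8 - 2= b + 6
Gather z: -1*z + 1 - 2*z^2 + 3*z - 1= -2*z^2 + 2*z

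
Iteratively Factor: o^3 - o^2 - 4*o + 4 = (o - 1)*(o^2 - 4) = (o - 2)*(o - 1)*(o + 2)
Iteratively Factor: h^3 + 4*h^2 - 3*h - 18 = (h + 3)*(h^2 + h - 6) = (h - 2)*(h + 3)*(h + 3)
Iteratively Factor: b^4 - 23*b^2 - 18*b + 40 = (b + 4)*(b^3 - 4*b^2 - 7*b + 10) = (b - 5)*(b + 4)*(b^2 + b - 2) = (b - 5)*(b - 1)*(b + 4)*(b + 2)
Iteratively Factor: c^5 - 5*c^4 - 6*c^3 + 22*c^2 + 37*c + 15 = (c - 3)*(c^4 - 2*c^3 - 12*c^2 - 14*c - 5) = (c - 3)*(c + 1)*(c^3 - 3*c^2 - 9*c - 5) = (c - 5)*(c - 3)*(c + 1)*(c^2 + 2*c + 1) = (c - 5)*(c - 3)*(c + 1)^2*(c + 1)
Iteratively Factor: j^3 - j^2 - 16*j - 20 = (j - 5)*(j^2 + 4*j + 4) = (j - 5)*(j + 2)*(j + 2)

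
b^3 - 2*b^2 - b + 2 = (b - 2)*(b - 1)*(b + 1)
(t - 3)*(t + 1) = t^2 - 2*t - 3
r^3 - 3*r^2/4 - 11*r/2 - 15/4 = (r - 3)*(r + 1)*(r + 5/4)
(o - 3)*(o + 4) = o^2 + o - 12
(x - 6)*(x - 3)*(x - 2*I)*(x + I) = x^4 - 9*x^3 - I*x^3 + 20*x^2 + 9*I*x^2 - 18*x - 18*I*x + 36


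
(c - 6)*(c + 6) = c^2 - 36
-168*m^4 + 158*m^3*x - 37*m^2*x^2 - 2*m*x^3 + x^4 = (-4*m + x)*(-3*m + x)*(-2*m + x)*(7*m + x)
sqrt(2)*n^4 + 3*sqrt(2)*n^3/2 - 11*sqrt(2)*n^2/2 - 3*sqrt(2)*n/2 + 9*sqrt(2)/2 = (n - 3/2)*(n - 1)*(n + 3)*(sqrt(2)*n + sqrt(2))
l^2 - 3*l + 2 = (l - 2)*(l - 1)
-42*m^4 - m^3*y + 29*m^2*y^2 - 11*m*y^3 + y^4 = (-7*m + y)*(-3*m + y)*(-2*m + y)*(m + y)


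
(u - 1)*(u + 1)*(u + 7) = u^3 + 7*u^2 - u - 7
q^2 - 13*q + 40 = (q - 8)*(q - 5)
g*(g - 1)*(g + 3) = g^3 + 2*g^2 - 3*g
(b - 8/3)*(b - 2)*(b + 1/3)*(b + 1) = b^4 - 10*b^3/3 - 5*b^2/9 + 50*b/9 + 16/9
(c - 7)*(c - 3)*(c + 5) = c^3 - 5*c^2 - 29*c + 105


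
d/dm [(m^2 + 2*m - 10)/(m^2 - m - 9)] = (-3*m^2 + 2*m - 28)/(m^4 - 2*m^3 - 17*m^2 + 18*m + 81)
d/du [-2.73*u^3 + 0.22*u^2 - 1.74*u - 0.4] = -8.19*u^2 + 0.44*u - 1.74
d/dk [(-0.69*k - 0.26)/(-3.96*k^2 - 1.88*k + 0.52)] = (2.7324*k^2 + 1.2972*k - (0.69*k + 0.26)*(7.92*k + 1.88) - 0.3588)/(3.96*k^2 + 1.88*k - 0.52)^2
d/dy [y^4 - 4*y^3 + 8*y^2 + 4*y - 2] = 4*y^3 - 12*y^2 + 16*y + 4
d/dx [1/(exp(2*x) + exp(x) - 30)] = (-2*exp(x) - 1)*exp(x)/(exp(2*x) + exp(x) - 30)^2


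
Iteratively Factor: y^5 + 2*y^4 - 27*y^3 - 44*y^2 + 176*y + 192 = (y - 3)*(y^4 + 5*y^3 - 12*y^2 - 80*y - 64) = (y - 4)*(y - 3)*(y^3 + 9*y^2 + 24*y + 16) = (y - 4)*(y - 3)*(y + 4)*(y^2 + 5*y + 4) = (y - 4)*(y - 3)*(y + 1)*(y + 4)*(y + 4)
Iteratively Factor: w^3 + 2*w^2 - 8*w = (w - 2)*(w^2 + 4*w) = w*(w - 2)*(w + 4)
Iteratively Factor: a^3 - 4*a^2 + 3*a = (a)*(a^2 - 4*a + 3) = a*(a - 3)*(a - 1)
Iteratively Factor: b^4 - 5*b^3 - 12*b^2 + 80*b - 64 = (b + 4)*(b^3 - 9*b^2 + 24*b - 16) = (b - 4)*(b + 4)*(b^2 - 5*b + 4) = (b - 4)^2*(b + 4)*(b - 1)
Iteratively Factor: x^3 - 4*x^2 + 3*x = (x)*(x^2 - 4*x + 3) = x*(x - 1)*(x - 3)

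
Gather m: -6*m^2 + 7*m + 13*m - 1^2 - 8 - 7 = -6*m^2 + 20*m - 16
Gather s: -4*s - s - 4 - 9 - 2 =-5*s - 15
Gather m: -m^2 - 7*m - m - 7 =-m^2 - 8*m - 7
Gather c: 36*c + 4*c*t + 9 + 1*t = c*(4*t + 36) + t + 9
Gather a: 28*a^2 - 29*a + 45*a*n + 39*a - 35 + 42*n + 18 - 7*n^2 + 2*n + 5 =28*a^2 + a*(45*n + 10) - 7*n^2 + 44*n - 12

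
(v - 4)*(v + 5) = v^2 + v - 20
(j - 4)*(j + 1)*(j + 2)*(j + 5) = j^4 + 4*j^3 - 15*j^2 - 58*j - 40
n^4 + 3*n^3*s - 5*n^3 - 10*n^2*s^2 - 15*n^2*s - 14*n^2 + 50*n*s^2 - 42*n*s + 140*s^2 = (n - 7)*(n + 2)*(n - 2*s)*(n + 5*s)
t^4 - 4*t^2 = t^2*(t - 2)*(t + 2)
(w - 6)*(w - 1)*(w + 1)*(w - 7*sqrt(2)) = w^4 - 7*sqrt(2)*w^3 - 6*w^3 - w^2 + 42*sqrt(2)*w^2 + 6*w + 7*sqrt(2)*w - 42*sqrt(2)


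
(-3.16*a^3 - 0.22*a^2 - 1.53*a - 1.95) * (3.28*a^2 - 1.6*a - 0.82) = -10.3648*a^5 + 4.3344*a^4 - 2.0752*a^3 - 3.7676*a^2 + 4.3746*a + 1.599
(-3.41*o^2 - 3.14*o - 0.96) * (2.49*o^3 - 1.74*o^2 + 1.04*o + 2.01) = -8.4909*o^5 - 1.8852*o^4 - 0.473199999999999*o^3 - 8.4493*o^2 - 7.3098*o - 1.9296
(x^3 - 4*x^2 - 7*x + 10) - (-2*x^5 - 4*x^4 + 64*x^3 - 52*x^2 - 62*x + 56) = 2*x^5 + 4*x^4 - 63*x^3 + 48*x^2 + 55*x - 46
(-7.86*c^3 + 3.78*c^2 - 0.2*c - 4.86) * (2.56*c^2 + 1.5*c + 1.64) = -20.1216*c^5 - 2.1132*c^4 - 7.7324*c^3 - 6.5424*c^2 - 7.618*c - 7.9704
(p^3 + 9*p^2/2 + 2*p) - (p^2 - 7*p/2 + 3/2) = p^3 + 7*p^2/2 + 11*p/2 - 3/2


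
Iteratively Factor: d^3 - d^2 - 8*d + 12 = (d - 2)*(d^2 + d - 6) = (d - 2)^2*(d + 3)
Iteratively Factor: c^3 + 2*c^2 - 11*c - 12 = (c + 1)*(c^2 + c - 12) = (c - 3)*(c + 1)*(c + 4)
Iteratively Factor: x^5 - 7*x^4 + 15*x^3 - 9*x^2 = (x)*(x^4 - 7*x^3 + 15*x^2 - 9*x) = x*(x - 3)*(x^3 - 4*x^2 + 3*x) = x*(x - 3)*(x - 1)*(x^2 - 3*x) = x^2*(x - 3)*(x - 1)*(x - 3)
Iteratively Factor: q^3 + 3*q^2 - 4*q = (q)*(q^2 + 3*q - 4) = q*(q + 4)*(q - 1)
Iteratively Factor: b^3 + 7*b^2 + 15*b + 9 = (b + 3)*(b^2 + 4*b + 3) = (b + 3)^2*(b + 1)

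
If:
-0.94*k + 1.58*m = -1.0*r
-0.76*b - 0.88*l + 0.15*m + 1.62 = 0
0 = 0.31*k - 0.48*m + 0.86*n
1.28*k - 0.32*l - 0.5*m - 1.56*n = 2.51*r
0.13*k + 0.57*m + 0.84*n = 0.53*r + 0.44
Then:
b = -3.77806461367366*r - 1.42412523122791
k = 2.66701266760109*r + 0.988205114643112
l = 3.42545222542512*r + 3.17104897786476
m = 0.953792346547484*r + 0.587919498585143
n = -0.429015814666914*r - 0.0280723560680189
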